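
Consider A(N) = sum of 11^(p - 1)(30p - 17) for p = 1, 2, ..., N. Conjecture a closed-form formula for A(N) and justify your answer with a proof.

A(N) = 11^N(3N - 2) + 2

We claim A(N) = 11^N(3N - 2) + 2 for all N ≥ 1.
Base step (N = 1): A(1) = 13, and the closed form gives 13. They agree.
Inductive step: suppose the statement holds for some p ≥ 1, so A(p) = 11^p(3p - 2) + 2.
Then A(p+1) = A(p) + (11^p(30p + 13)) = (11^p(3p - 2) + 2) + (11^p(30p + 13)).
Simplifying, A(p+1) = 33·11^p·p + 11·11^p + 2 = 11^(p+1)(3(p+1) - 2) + 2,
which is the closed form with N = p+1.
By induction, the statement is established for all N ≥ 1.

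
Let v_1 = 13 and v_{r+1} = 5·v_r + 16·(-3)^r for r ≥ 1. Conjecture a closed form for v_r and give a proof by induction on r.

v_r = -2(-3)^r + 7·5^(r - 1)

Computing the first terms: v_1 = 13, v_2 = 17, v_3 = 229. This suggests v_r = -2(-3)^r + 7·5^(r - 1).
Base case (r = 1): the formula gives 13 = 13 = v_1.
Suppose the result is true for r = i, so v_i = -2(-3)^i + 7·5^(i - 1).
Then v_{i+1} = 5·v_i + 16·(-3)^i = 5·(-2(-3)^i + 7·5^(i - 1)) + 16·(-3)^i = -2(-3)^(i + 1) + 7·5^i = -2(-3)^(i+1) + 7·5^((i+1) - 1),
which is the claimed formula at r = i+1.
This completes the induction.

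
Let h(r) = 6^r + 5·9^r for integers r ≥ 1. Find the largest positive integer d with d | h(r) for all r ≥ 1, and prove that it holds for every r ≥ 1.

Computing the first values: h(1) = 51 and h(2) = 441; gcd(51, 441) = 3, so d ≤ 3.
We prove 3 | 6^r + 5·9^r for all r ≥ 1 by induction on r.
Base step (r = 1): h(1) = 51 = 3·(17), so 3 | h(1).
Inductive step: assume the claim holds for r = p, i.e. 3 | h(p). Then
h(p+1) − 9·h(p) = (6^(p+1) + 5·9^(p+1)) − 9·(6^p + 5·9^p) = (1)·6^p·(6 − 9) = (-3)·6^p. Since 3 | h(p) by the inductive hypothesis, 3 | 9·h(p); and 3 | -3 since -3 = 3·-1. Therefore 3 | h(p+1).
This completes the induction.
Therefore the largest such d is 3.

d = 3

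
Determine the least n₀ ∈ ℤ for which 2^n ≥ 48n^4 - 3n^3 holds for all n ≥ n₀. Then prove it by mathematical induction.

n₀ = 24

At n = 23: 8388608 < 13395867, so the inequality fails and n₀ ≥ 24. We prove 2^n ≥ 48n^4 - 3n^3 for all n ≥ 24.
When n = 24: 2^n = 16777216 and 48n^4 - 3n^3 = 15883776, so 16777216 ≥ 15883776.
Inductive step: assume the claim holds for n = j, so 2^j ≥ 48j^4 - 3j^3.
Then 2^(j + 1) = 2·(2^j) ≥ 2·(48j^4 - 3j^3).
Also, for j ≥ 24 we have 2·(48j^4 - 3j^3) ≥ 48(j+1)^4 - 3(j+1)^3, since 2·(48j^4 - 3j^3) − (48(j+1)^4 - 3(j+1)^3) = 48j^4 - 195j^3 - 279j^2 - 183j - 45, which is nonnegative for all j ≥ 24.
Combining, 2^(j + 1) ≥ 48(j+1)^4 - 3(j+1)^3.
By the principle of mathematical induction, the result holds for all n ≥ 24.
Hence the smallest such n₀ is 24.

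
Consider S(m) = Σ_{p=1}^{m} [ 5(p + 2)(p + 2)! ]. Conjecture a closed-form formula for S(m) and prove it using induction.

S(m) = 5(m + 3)! - 30

We claim S(m) = 5(m + 3)! - 30 for all m ≥ 1.
Base case (m = 1): S(1) = 90, and the closed form gives 90. They agree.
Inductive step: suppose the statement holds for some p ≥ 1, so S(p) = 5(p + 3)! - 30.
Then S(p+1) = S(p) + (5(p + 3)(p + 3)!) = (5(p + 3)! - 30) + (5(p + 3)(p + 3)!).
Simplifying, S(p+1) = 5((p+1) + 3)! - 30,
which is the closed form with m = p+1.
This completes the induction.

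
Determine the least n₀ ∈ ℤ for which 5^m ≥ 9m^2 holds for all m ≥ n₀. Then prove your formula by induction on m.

At m = 2: 25 < 36, so the inequality fails and n₀ ≥ 3. We prove 5^m ≥ 9m^2 for all m ≥ 3.
Base step (m = 3): 5^m = 125 and 9m^2 = 81, so 125 ≥ 81.
Inductive step: suppose the statement holds for some i ≥ 3, so 5^i ≥ 9i^2.
Then 5^(i + 1) = 5·(5^i) ≥ 5·(9i^2).
Also, for i ≥ 3 we have 5·(9i^2) ≥ 9(i+1)^2, since 5 ≥ (1 + 1/i)^2 for all i ≥ 3.
Combining, 5^(i + 1) ≥ 9(i+1)^2.
Hence, by induction on m, the claim holds for every m ≥ 3.
Hence the smallest such n₀ is 3.

n₀ = 3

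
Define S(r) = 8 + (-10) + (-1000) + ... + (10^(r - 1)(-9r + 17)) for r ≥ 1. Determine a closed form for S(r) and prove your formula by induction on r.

S(r) = 10^r(-r + 2) - 2

We claim S(r) = 10^r(-r + 2) - 2 for all r ≥ 1.
Base case (r = 1): S(1) = 8, and the closed form gives 8. They agree.
Inductive step: suppose the statement holds for some i ≥ 1, so S(i) = 10^i(-i + 2) - 2.
Then S(i+1) = S(i) + (10^i(-9i + 8)) = (10^i(-i + 2) - 2) + (10^i(-9i + 8)).
Simplifying, S(i+1) = -10·10^i·i + 10·10^i - 2 = 10^(i+1)(-(i+1) + 2) - 2,
which is the closed form with r = i+1.
Hence, by induction on r, the claim holds for every r ≥ 1.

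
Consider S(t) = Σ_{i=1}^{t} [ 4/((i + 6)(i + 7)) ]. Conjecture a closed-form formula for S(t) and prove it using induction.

S(t) = 4t/(7(t + 7))

We claim S(t) = 4t/(7(t + 7)) for all t ≥ 1.
Base step (t = 1): S(1) = 1/14, and the closed form gives 1/14. They agree.
Suppose the result is true for t = i, so S(i) = 4i/(7(i + 7)).
Then S(i+1) = S(i) + (4/((i + 7)(i + 8))) = (4i/(7(i + 7))) + (4/((i + 7)(i + 8))).
Simplifying, S(i+1) = 4(i + 1)/(7(i + 8)) = 4(i+1)/(7((i+1) + 7)),
which is the closed form with t = i+1.
Hence, by induction on t, the claim holds for every t ≥ 1.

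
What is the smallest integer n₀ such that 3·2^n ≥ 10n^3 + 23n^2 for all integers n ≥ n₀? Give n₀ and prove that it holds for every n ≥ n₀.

At n = 13: 24576 < 25857, so the inequality fails and n₀ ≥ 14. We prove 3·2^n ≥ 10n^3 + 23n^2 for all n ≥ 14.
Base step (n = 14): 3·2^n = 49152 and 10n^3 + 23n^2 = 31948, so 49152 ≥ 31948.
For the inductive step, assume it holds for an arbitrary r ≥ 14, so 3·2^r ≥ 10r^3 + 23r^2.
Then 3·2^(r + 1) = 2·(3·2^r) ≥ 2·(10r^3 + 23r^2).
Also, for r ≥ 14 we have 2·(10r^3 + 23r^2) ≥ 10(r+1)^3 + 23(r+1)^2, since 2·(10r^3 + 23r^2) − (10(r+1)^3 + 23(r+1)^2) = 10r^3 - 7r^2 - 76r - 33, which is nonnegative for all r ≥ 14.
Combining, 3·2^(r + 1) ≥ 10(r+1)^3 + 23(r+1)^2.
By the principle of mathematical induction, the result holds for all n ≥ 14.
Hence the smallest such n₀ is 14.

n₀ = 14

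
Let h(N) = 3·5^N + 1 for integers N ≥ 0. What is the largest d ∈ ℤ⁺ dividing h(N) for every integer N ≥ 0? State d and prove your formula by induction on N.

Computing the first values: h(0) = 4 and h(1) = 16; gcd(4, 16) = 4, so d ≤ 4.
We prove 4 | 3·5^N + 1 for all N ≥ 0 by induction on N.
Base case (N = 0): h(0) = 4 = 4·(1), so 4 | h(0).
For the inductive step, assume it holds for an arbitrary k ≥ 0, i.e. 4 | h(k). Then
h(k+1) = 3·5^(k+1) + 1 = 5·(3·5^k + 1) - 4 = 5·h(k) - 4. The first term is divisible by 4 by the inductive hypothesis, and -4 is divisible by 4. Hence 4 | h(k+1).
This completes the induction.
Therefore the largest such d is 4.

d = 4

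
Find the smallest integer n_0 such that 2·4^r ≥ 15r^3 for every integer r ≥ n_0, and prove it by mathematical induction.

n_0 = 5

At r = 4: 512 < 960, so the inequality fails and n_0 ≥ 5. We prove 2·4^r ≥ 15r^3 for all r ≥ 5.
For the base case r = 5: 2·4^r = 2048 and 15r^3 = 1875, so 2048 ≥ 1875.
Suppose the result is true for r = k, so 2·4^k ≥ 15k^3.
Then 2·4^(k + 1) = 4·(2·4^k) ≥ 4·(15k^3).
Also, for k ≥ 5 we have 4·(15k^3) ≥ 15(k+1)^3, since 4 ≥ (1 + 1/k)^3 for all k ≥ 5.
Combining, 2·4^(k + 1) ≥ 15(k+1)^3.
By the principle of mathematical induction, the result holds for all r ≥ 5.
Hence the smallest such n_0 is 5.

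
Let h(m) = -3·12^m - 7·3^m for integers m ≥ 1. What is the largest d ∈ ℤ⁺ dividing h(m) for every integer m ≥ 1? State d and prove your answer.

Computing the first values: h(1) = -57 and h(2) = -495; gcd(-57, -495) = 3, so d ≤ 3.
We prove 3 | -3·12^m - 7·3^m for all m ≥ 1 by induction on m.
For the base case m = 1: h(1) = -57 = 3·(-19), so 3 | h(1).
Suppose the result is true for m = j, i.e. 3 | h(j). Then
h(j+1) − 12·h(j) = (-3·12^(j+1) - 7·3^(j+1)) − 12·(-3·12^j - 7·3^j) = (-7)·3^j·(3 − 12) = (63)·3^j. Since 3 | h(j) by the inductive hypothesis, 3 | 12·h(j); and 3 | 63 since 63 = 3·21. Therefore 3 | h(j+1).
By the principle of mathematical induction, the result holds for all m ≥ 1.
Therefore the largest such d is 3.

d = 3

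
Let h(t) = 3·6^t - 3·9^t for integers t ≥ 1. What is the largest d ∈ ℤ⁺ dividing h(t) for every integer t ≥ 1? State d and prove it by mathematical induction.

Computing the first values: h(1) = -9 and h(2) = -135; gcd(-9, -135) = 9, so d ≤ 9.
We prove 9 | 3·6^t - 3·9^t for all t ≥ 1 by induction on t.
Base case (t = 1): h(1) = -9 = 9·(-1), so 9 | h(1).
Inductive step: suppose the statement holds for some k ≥ 1, i.e. 9 | h(k). Then
h(k+1) − 9·h(k) = (3·6^(k+1) - 3·9^(k+1)) − 9·(3·6^k - 3·9^k) = (3)·6^k·(6 − 9) = (-9)·6^k. Since 9 | h(k) by the inductive hypothesis, 9 | 9·h(k); and 9 | -9 since -9 = 9·-1. Therefore 9 | h(k+1).
Hence, by induction on t, the claim holds for every t ≥ 1.
Therefore the largest such d is 9.

d = 9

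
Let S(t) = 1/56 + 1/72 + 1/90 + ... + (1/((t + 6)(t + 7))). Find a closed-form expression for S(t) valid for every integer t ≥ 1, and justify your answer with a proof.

S(t) = t/(7(t + 7))

We claim S(t) = t/(7(t + 7)) for all t ≥ 1.
For the base case t = 1: S(1) = 1/56, and the closed form gives 1/56. They agree.
Suppose the result is true for t = j, so S(j) = j/(7(j + 7)).
Then S(j+1) = S(j) + (1/((j + 7)(j + 8))) = (j/(7(j + 7))) + (1/((j + 7)(j + 8))).
Simplifying, S(j+1) = (j + 1)/(7(j + 8)) = (j+1)/(7((j+1) + 7)),
which is the closed form with t = j+1.
This completes the induction.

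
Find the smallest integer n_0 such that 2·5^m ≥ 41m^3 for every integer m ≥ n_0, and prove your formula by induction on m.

n_0 = 5

At m = 4: 1250 < 2624, so the inequality fails and n_0 ≥ 5. We prove 2·5^m ≥ 41m^3 for all m ≥ 5.
When m = 5: 2·5^m = 6250 and 41m^3 = 5125, so 6250 ≥ 5125.
Inductive step: suppose the statement holds for some r ≥ 5, so 2·5^r ≥ 41r^3.
Then 2·5^(r + 1) = 5·(2·5^r) ≥ 5·(41r^3).
Also, for r ≥ 5 we have 5·(41r^3) ≥ 41(r+1)^3, since 5 ≥ (1 + 1/r)^3 for all r ≥ 5.
Combining, 2·5^(r + 1) ≥ 41(r+1)^3.
Hence, by induction on m, the claim holds for every m ≥ 5.
Hence the smallest such n_0 is 5.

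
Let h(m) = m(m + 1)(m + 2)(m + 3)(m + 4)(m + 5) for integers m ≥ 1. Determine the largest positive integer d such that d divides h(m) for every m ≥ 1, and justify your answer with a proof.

Computing the first values: h(1) = 720 and h(2) = 5040; gcd(720, 5040) = 720, so d ≤ 720.
We prove 720 | m(m + 1)(m + 2)(m + 3)(m + 4)(m + 5) for all m ≥ 1 by induction on m.
Base case (m = 1): h(1) = 720 = 720·(1), so 720 | h(1).
Suppose the result is true for m = j, i.e. 720 | h(j). Then
h(j+1) − h(j) = (j+1)·(j+2)·(j+3)·(j+4)·(j+5)·(j+6) − j·(j+1)·(j+2)·(j+3)·(j+4)·(j+5) = (j+1)·(j+2)·(j+3)·(j+4)·(j+5)·[(j+6) − j] = 6·(j+1)·(j+2)·(j+3)·(j+4)·(j+5). The product of 5 consecutive integers is divisible by (5)! = 120, so h(j+1) − h(j) is divisible by 6·120 = 720. By the inductive hypothesis 720 | h(j), hence 720 | h(j+1).
This completes the induction.
Therefore the largest such d is 720.

d = 720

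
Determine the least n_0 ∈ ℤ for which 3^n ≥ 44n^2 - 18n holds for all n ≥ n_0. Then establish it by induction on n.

n_0 = 7

At n = 6: 729 < 1476, so the inequality fails and n_0 ≥ 7. We prove 3^n ≥ 44n^2 - 18n for all n ≥ 7.
For the base case n = 7: 3^n = 2187 and 44n^2 - 18n = 2030, so 2187 ≥ 2030.
For the inductive step, assume it holds for an arbitrary r ≥ 7, so 3^r ≥ 44r^2 - 18r.
Then 3^(r + 1) = 3·(3^r) ≥ 3·(44r^2 - 18r).
Also, for r ≥ 7 we have 3·(44r^2 - 18r) ≥ 44(r+1)^2 - 18(r+1), since 3·(44r^2 - 18r) − (44(r+1)^2 - 18(r+1)) = 88r^2 - 124r - 26, which is nonnegative for all r ≥ 7.
Combining, 3^(r + 1) ≥ 44(r+1)^2 - 18(r+1).
By the principle of mathematical induction, the result holds for all n ≥ 7.
Hence the smallest such n_0 is 7.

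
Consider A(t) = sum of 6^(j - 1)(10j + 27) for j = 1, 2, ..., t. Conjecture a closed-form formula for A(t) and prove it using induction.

We claim A(t) = 6^t(2t + 5) - 5 for all t ≥ 1.
When t = 1: A(1) = 37, and the closed form gives 37. They agree.
Suppose the result is true for t = j, so A(j) = 6^j(2j + 5) - 5.
Then A(j+1) = A(j) + (6^j(10j + 37)) = (6^j(2j + 5) - 5) + (6^j(10j + 37)).
Simplifying, A(j+1) = 12·6^j·j + 42·6^j - 5 = 6^(j+1)(2(j+1) + 5) - 5,
which is the closed form with t = j+1.
Hence, by induction on t, the claim holds for every t ≥ 1.

A(t) = 6^t(2t + 5) - 5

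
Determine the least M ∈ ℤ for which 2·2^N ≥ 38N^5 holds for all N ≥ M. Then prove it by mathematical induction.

At N = 28: 536870912 < 653993984, so the inequality fails and M ≥ 29. We prove 2·2^N ≥ 38N^5 for all N ≥ 29.
Base case (N = 29): 2·2^N = 1073741824 and 38N^5 = 779423662, so 1073741824 ≥ 779423662.
Suppose the result is true for N = j, so 2·2^j ≥ 38j^5.
Then 2·2^(j + 1) = 2·(2·2^j) ≥ 2·(38j^5).
Also, for j ≥ 29 we have 2·(38j^5) ≥ 38(j+1)^5, since 2 ≥ (1 + 1/j)^5 for all j ≥ 29.
Combining, 2·2^(j + 1) ≥ 38(j+1)^5.
This completes the induction.
Hence the smallest such M is 29.

M = 29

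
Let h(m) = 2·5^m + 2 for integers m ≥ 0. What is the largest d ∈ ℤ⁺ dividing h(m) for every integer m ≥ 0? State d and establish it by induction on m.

Computing the first values: h(0) = 4 and h(1) = 12; gcd(4, 12) = 4, so d ≤ 4.
We prove 4 | 2·5^m + 2 for all m ≥ 0 by induction on m.
When m = 0: h(0) = 4 = 4·(1), so 4 | h(0).
For the inductive step, assume it holds for an arbitrary j ≥ 0, i.e. 4 | h(j). Then
h(j+1) = 2·5^(j+1) + 2 = 5·(2·5^j + 2) - 8 = 5·h(j) - 8. The first term is divisible by 4 by the inductive hypothesis, and -8 is divisible by 4. Hence 4 | h(j+1).
Hence, by induction on m, the claim holds for every m ≥ 0.
Therefore the largest such d is 4.

d = 4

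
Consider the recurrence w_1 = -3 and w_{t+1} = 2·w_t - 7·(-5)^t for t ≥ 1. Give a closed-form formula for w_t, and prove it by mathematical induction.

Computing the first terms: w_1 = -3, w_2 = 29, w_3 = -117. This suggests w_t = (-5)^t + 2^t.
Base case (t = 1): the formula gives -3 = -3 = w_1.
For the inductive step, assume it holds for an arbitrary k ≥ 1, so w_k = (-5)^k + 2^k.
Then w_{k+1} = 2·w_k - 7·(-5)^k = 2·((-5)^k + 2^k) - 7·(-5)^k = (-5)^(k + 1) + 2^(k + 1),
which is the claimed formula at t = k+1.
By the principle of mathematical induction, the result holds for all t ≥ 1.

w_t = (-5)^t + 2^t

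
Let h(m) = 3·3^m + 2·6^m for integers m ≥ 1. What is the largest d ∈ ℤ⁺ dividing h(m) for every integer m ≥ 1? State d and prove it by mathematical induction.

Computing the first values: h(1) = 21 and h(2) = 99; gcd(21, 99) = 3, so d ≤ 3.
We prove 3 | 3·3^m + 2·6^m for all m ≥ 1 by induction on m.
Base step (m = 1): h(1) = 21 = 3·(7), so 3 | h(1).
Suppose the result is true for m = p, i.e. 3 | h(p). Then
h(p+1) − 6·h(p) = (3·3^(p+1) + 2·6^(p+1)) − 6·(3·3^p + 2·6^p) = (3)·3^p·(3 − 6) = (-9)·3^p. Since 3 | h(p) by the inductive hypothesis, 3 | 6·h(p); and 3 | -9 since -9 = 3·-3. Therefore 3 | h(p+1).
By the principle of mathematical induction, the result holds for all m ≥ 1.
Therefore the largest such d is 3.

d = 3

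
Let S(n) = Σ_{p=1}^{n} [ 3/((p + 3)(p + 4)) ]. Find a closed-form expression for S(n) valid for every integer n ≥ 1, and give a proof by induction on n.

S(n) = 3n/(4(n + 4))

We claim S(n) = 3n/(4(n + 4)) for all n ≥ 1.
Base case (n = 1): S(1) = 3/20, and the closed form gives 3/20. They agree.
Inductive step: assume the claim holds for n = p, so S(p) = 3p/(4(p + 4)).
Then S(p+1) = S(p) + (3/((p + 4)(p + 5))) = (3p/(4(p + 4))) + (3/((p + 4)(p + 5))).
Simplifying, S(p+1) = 3(p + 1)/(4(p + 5)) = 3(p+1)/(4((p+1) + 4)),
which is the closed form with n = p+1.
Hence, by induction on n, the claim holds for every n ≥ 1.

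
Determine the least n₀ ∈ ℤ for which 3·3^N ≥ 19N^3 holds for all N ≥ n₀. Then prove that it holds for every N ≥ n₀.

At N = 6: 2187 < 4104, so the inequality fails and n₀ ≥ 7. We prove 3·3^N ≥ 19N^3 for all N ≥ 7.
For the base case N = 7: 3·3^N = 6561 and 19N^3 = 6517, so 6561 ≥ 6517.
Inductive step: suppose the statement holds for some j ≥ 7, so 3·3^j ≥ 19j^3.
Then 3·3^(j + 1) = 3·(3·3^j) ≥ 3·(19j^3).
Also, for j ≥ 7 we have 3·(19j^3) ≥ 19(j+1)^3, since 3 ≥ (1 + 1/j)^3 for all j ≥ 7.
Combining, 3·3^(j + 1) ≥ 19(j+1)^3.
By the principle of mathematical induction, the result holds for all N ≥ 7.
Hence the smallest such n₀ is 7.

n₀ = 7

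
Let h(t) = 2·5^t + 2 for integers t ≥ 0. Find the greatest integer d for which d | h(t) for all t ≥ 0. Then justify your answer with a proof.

Computing the first values: h(0) = 4 and h(1) = 12; gcd(4, 12) = 4, so d ≤ 4.
We prove 4 | 2·5^t + 2 for all t ≥ 0 by induction on t.
Base step (t = 0): h(0) = 4 = 4·(1), so 4 | h(0).
For the inductive step, assume it holds for an arbitrary i ≥ 0, i.e. 4 | h(i). Then
h(i+1) = 2·5^(i+1) + 2 = 5·(2·5^i + 2) - 8 = 5·h(i) - 8. The first term is divisible by 4 by the inductive hypothesis, and -8 is divisible by 4. Hence 4 | h(i+1).
This completes the induction.
Therefore the largest such d is 4.

d = 4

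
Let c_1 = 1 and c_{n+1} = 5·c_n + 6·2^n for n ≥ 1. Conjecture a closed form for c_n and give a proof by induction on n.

Computing the first terms: c_1 = 1, c_2 = 17, c_3 = 109. This suggests c_n = -2^(n + 1) + 5^n.
When n = 1: the formula gives 1 = 1 = c_1.
Inductive step: assume the claim holds for n = p, so c_p = -2^(p + 1) + 5^p.
Then c_{p+1} = 5·c_p + 6·2^p = 5·(-2^(p + 1) + 5^p) + 6·2^p = -2^(p + 2) + 5^(p + 1) = -2^((p+1) + 1) + 5^(p+1),
which is the claimed formula at n = p+1.
By induction, the statement is established for all n ≥ 1.

c_n = -2^(n + 1) + 5^n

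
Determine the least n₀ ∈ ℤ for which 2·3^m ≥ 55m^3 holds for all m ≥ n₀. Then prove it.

n₀ = 10

At m = 9: 39366 < 40095, so the inequality fails and n₀ ≥ 10. We prove 2·3^m ≥ 55m^3 for all m ≥ 10.
Base step (m = 10): 2·3^m = 118098 and 55m^3 = 55000, so 118098 ≥ 55000.
Inductive step: suppose the statement holds for some k ≥ 10, so 2·3^k ≥ 55k^3.
Then 2·3^(k + 1) = 3·(2·3^k) ≥ 3·(55k^3).
Also, for k ≥ 10 we have 3·(55k^3) ≥ 55(k+1)^3, since 3 ≥ (1 + 1/k)^3 for all k ≥ 10.
Combining, 2·3^(k + 1) ≥ 55(k+1)^3.
Hence, by induction on m, the claim holds for every m ≥ 10.
Hence the smallest such n₀ is 10.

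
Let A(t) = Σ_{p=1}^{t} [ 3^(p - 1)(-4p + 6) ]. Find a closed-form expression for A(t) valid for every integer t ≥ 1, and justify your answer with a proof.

We claim A(t) = 2·3^t(-t + 2) - 4 for all t ≥ 1.
Base case (t = 1): A(1) = 2, and the closed form gives 2. They agree.
Suppose the result is true for t = p, so A(p) = 2·3^p(-p + 2) - 4.
Then A(p+1) = A(p) + (3^p(-4p + 2)) = (2·3^p(-p + 2) - 4) + (3^p(-4p + 2)).
Simplifying, A(p+1) = -6·3^p·p + 6·3^p - 4 = 2·3^(p+1)(-(p+1) + 2) - 4,
which is the closed form with t = p+1.
This completes the induction.

A(t) = 2·3^t(-t + 2) - 4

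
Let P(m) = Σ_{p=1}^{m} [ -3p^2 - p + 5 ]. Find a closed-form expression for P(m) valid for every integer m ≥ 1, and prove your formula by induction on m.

We claim P(m) = -m(m^2 + 2m - 4) for all m ≥ 1.
For the base case m = 1: P(1) = 1, and the closed form gives 1. They agree.
Inductive step: suppose the statement holds for some p ≥ 1, so P(p) = p(-p^2 - 2p + 4).
Then P(p+1) = P(p) + (-p - 3(p + 1)^2 + 4) = (p(-p^2 - 2p + 4)) + (-p - 3(p + 1)^2 + 4).
Simplifying, P(p+1) = -(p + 1)(p^2 + 4p - 1) = -(p+1)((p+1)^2 + 2(p+1) - 4),
which is the closed form with m = p+1.
This completes the induction.

P(m) = -m(m^2 + 2m - 4)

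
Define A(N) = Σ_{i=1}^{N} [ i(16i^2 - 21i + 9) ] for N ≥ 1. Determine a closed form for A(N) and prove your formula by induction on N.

A(N) = N(N + 1)(4N^2 - 3N + 1)

We claim A(N) = N(N + 1)(4N^2 - 3N + 1) for all N ≥ 1.
When N = 1: A(1) = 4, and the closed form gives 4. They agree.
Inductive step: assume the claim holds for N = i, so A(i) = i(4i^3 + i^2 - 2i + 1).
Then A(i+1) = A(i) + (16i^3 + 27i^2 + 15i + 4) = (i(4i^3 + i^2 - 2i + 1)) + (16i^3 + 27i^2 + 15i + 4).
Simplifying, A(i+1) = (i + 1)(i + 2)(4i^2 + 5i + 2) = (i+1)((i+1) + 1)(4(i+1)^2 - 3(i+1) + 1),
which is the closed form with N = i+1.
By induction, the statement is established for all N ≥ 1.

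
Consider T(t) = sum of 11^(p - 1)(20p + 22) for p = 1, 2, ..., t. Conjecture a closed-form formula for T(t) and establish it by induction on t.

T(t) = 2·11^t(t + 1) - 2

We claim T(t) = 2·11^t(t + 1) - 2 for all t ≥ 1.
For the base case t = 1: T(1) = 42, and the closed form gives 42. They agree.
For the inductive step, assume it holds for an arbitrary p ≥ 1, so T(p) = 2·11^p(p + 1) - 2.
Then T(p+1) = T(p) + (11^p(20p + 42)) = (2·11^p(p + 1) - 2) + (11^p(20p + 42)).
Simplifying, T(p+1) = 22·11^p·p + 44·11^p - 2 = 2·11^(p+1)((p+1) + 1) - 2,
which is the closed form with t = p+1.
By the principle of mathematical induction, the result holds for all t ≥ 1.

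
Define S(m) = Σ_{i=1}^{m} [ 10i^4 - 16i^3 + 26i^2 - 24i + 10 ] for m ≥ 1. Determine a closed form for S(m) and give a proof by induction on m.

S(m) = m(2m^4 + m^3 + 4m^2 - 3m + 2)

We claim S(m) = m(2m^4 + m^3 + 4m^2 - 3m + 2) for all m ≥ 1.
For the base case m = 1: S(1) = 6, and the closed form gives 6. They agree.
Inductive step: assume the claim holds for m = i, so S(i) = i(2i^4 + i^3 + 4i^2 - 3i + 2).
Then S(i+1) = S(i) + (10i^4 + 24i^3 + 38i^2 + 20i + 6) = (i(2i^4 + i^3 + 4i^2 - 3i + 2)) + (10i^4 + 24i^3 + 38i^2 + 20i + 6).
Simplifying, S(i+1) = (i + 1)(2i^4 + 9i^3 + 19i^2 + 16i + 6) = (i+1)(2(i+1)^4 + (i+1)^3 + 4(i+1)^2 - 3(i+1) + 2),
which is the closed form with m = i+1.
This completes the induction.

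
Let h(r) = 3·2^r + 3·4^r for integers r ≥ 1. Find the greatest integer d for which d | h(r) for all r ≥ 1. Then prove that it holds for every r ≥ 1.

d = 6

Computing the first values: h(1) = 18 and h(2) = 60; gcd(18, 60) = 6, so d ≤ 6.
We prove 6 | 3·2^r + 3·4^r for all r ≥ 1 by induction on r.
Base step (r = 1): h(1) = 18 = 6·(3), so 6 | h(1).
Inductive step: assume the claim holds for r = i, i.e. 6 | h(i). Then
h(i+1) − 4·h(i) = (3·2^(i+1) + 3·4^(i+1)) − 4·(3·2^i + 3·4^i) = (3)·2^i·(2 − 4) = (-6)·2^i. Since 6 | h(i) by the inductive hypothesis, 6 | 4·h(i); and 6 | -6 since -6 = 6·-1. Therefore 6 | h(i+1).
By the principle of mathematical induction, the result holds for all r ≥ 1.
Therefore the largest such d is 6.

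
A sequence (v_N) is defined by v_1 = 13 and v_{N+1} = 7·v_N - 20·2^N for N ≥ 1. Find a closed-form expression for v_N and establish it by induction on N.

v_N = 2^(N + 2) + 5·7^(N - 1)

Computing the first terms: v_1 = 13, v_2 = 51, v_3 = 277. This suggests v_N = 2^(N + 2) + 5·7^(N - 1).
When N = 1: the formula gives 13 = 13 = v_1.
For the inductive step, assume it holds for an arbitrary k ≥ 1, so v_k = 2^(k + 2) + 5·7^(k - 1).
Then v_{k+1} = 7·v_k - 20·2^k = 7·(2^(k + 2) + 5·7^(k - 1)) - 20·2^k = 2^(k + 3) + 5·7^k = 2^((k+1) + 2) + 5·7^((k+1) - 1),
which is the claimed formula at N = k+1.
Hence, by induction on N, the claim holds for every N ≥ 1.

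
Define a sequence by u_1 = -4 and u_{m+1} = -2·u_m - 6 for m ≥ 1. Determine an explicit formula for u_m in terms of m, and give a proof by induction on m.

Computing the first terms: u_1 = -4, u_2 = 2, u_3 = -10. This suggests u_m = (-2)^m - 2.
Base case (m = 1): the formula gives -4 = -4 = u_1.
Inductive step: assume the claim holds for m = p, so u_p = (-2)^p - 2.
Then u_{p+1} = -2·u_p - 6 = -2·((-2)^p - 2) - 6 = (-2)^(p + 1) - 2,
which is the claimed formula at m = p+1.
Hence, by induction on m, the claim holds for every m ≥ 1.

u_m = (-2)^m - 2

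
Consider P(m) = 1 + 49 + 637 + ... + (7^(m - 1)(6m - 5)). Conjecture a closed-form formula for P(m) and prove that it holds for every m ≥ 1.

We claim P(m) = 7^m(m - 1) + 1 for all m ≥ 1.
Base case (m = 1): P(1) = 1, and the closed form gives 1. They agree.
For the inductive step, assume it holds for an arbitrary i ≥ 1, so P(i) = 7^i(i - 1) + 1.
Then P(i+1) = P(i) + (7^i(6i + 1)) = (7^i(i - 1) + 1) + (7^i(6i + 1)).
Simplifying, P(i+1) = 7^(i + 1)i + 1 = 7^(i+1)((i+1) - 1) + 1,
which is the closed form with m = i+1.
By induction, the statement is established for all m ≥ 1.

P(m) = 7^m(m - 1) + 1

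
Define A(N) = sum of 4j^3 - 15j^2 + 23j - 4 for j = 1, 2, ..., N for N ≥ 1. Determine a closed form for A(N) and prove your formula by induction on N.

We claim A(N) = N(N^3 - 3N^2 + 5N + 5) for all N ≥ 1.
When N = 1: A(1) = 8, and the closed form gives 8. They agree.
Inductive step: assume the claim holds for N = j, so A(j) = j(j^3 - 3j^2 + 5j + 5).
Then A(j+1) = A(j) + (4j^3 - 3j^2 + 5j + 8) = (j(j^3 - 3j^2 + 5j + 5)) + (4j^3 - 3j^2 + 5j + 8).
Simplifying, A(j+1) = (j + 1)(j^3 + 2j + 8) = (j+1)((j+1)^3 - 3(j+1)^2 + 5(j+1) + 5),
which is the closed form with N = j+1.
By the principle of mathematical induction, the result holds for all N ≥ 1.

A(N) = N(N^3 - 3N^2 + 5N + 5)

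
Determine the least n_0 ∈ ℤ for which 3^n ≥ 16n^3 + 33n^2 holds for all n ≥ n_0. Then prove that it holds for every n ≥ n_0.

n_0 = 9

At n = 8: 6561 < 10304, so the inequality fails and n_0 ≥ 9. We prove 3^n ≥ 16n^3 + 33n^2 for all n ≥ 9.
Base step (n = 9): 3^n = 19683 and 16n^3 + 33n^2 = 14337, so 19683 ≥ 14337.
Suppose the result is true for n = p, so 3^p ≥ 16p^3 + 33p^2.
Then 3^(p + 1) = 3·(3^p) ≥ 3·(16p^3 + 33p^2).
Also, for p ≥ 9 we have 3·(16p^3 + 33p^2) ≥ 16(p+1)^3 + 33(p+1)^2, since 3·(16p^3 + 33p^2) − (16(p+1)^3 + 33(p+1)^2) = 32p^3 + 18p^2 - 114p - 49, which is nonnegative for all p ≥ 9.
Combining, 3^(p + 1) ≥ 16(p+1)^3 + 33(p+1)^2.
By the principle of mathematical induction, the result holds for all n ≥ 9.
Hence the smallest such n_0 is 9.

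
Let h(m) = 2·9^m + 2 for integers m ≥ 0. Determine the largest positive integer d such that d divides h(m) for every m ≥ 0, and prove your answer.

d = 4

Computing the first values: h(0) = 4 and h(1) = 20; gcd(4, 20) = 4, so d ≤ 4.
We prove 4 | 2·9^m + 2 for all m ≥ 0 by induction on m.
For the base case m = 0: h(0) = 4 = 4·(1), so 4 | h(0).
Inductive step: assume the claim holds for m = r, i.e. 4 | h(r). Then
h(r+1) = 2·9^(r+1) + 2 = 9·(2·9^r + 2) - 16 = 9·h(r) - 16. The first term is divisible by 4 by the inductive hypothesis, and -16 is divisible by 4. Hence 4 | h(r+1).
Hence, by induction on m, the claim holds for every m ≥ 0.
Therefore the largest such d is 4.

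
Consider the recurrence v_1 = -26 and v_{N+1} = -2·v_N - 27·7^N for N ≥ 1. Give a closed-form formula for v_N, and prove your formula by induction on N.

v_N = -5(-2)^(N - 1) - 3·7^N

Computing the first terms: v_1 = -26, v_2 = -137, v_3 = -1049. This suggests v_N = -5(-2)^(N - 1) - 3·7^N.
For the base case N = 1: the formula gives -26 = -26 = v_1.
Inductive step: suppose the statement holds for some m ≥ 1, so v_m = -5(-2)^(m - 1) - 3·7^m.
Then v_{m+1} = -2·v_m - 27·7^m = -2·(-5(-2)^(m - 1) - 3·7^m) - 27·7^m = -5(-2)^m - 3·7^(m + 1) = -5(-2)^((m+1) - 1) - 3·7^(m+1),
which is the claimed formula at N = m+1.
By the principle of mathematical induction, the result holds for all N ≥ 1.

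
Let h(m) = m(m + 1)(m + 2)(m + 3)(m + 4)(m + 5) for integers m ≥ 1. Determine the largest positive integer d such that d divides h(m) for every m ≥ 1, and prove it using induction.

Computing the first values: h(1) = 720 and h(2) = 5040; gcd(720, 5040) = 720, so d ≤ 720.
We prove 720 | m(m + 1)(m + 2)(m + 3)(m + 4)(m + 5) for all m ≥ 1 by induction on m.
Base case (m = 1): h(1) = 720 = 720·(1), so 720 | h(1).
Inductive step: suppose the statement holds for some i ≥ 1, i.e. 720 | h(i). Then
h(i+1) − h(i) = (i+1)·(i+2)·(i+3)·(i+4)·(i+5)·(i+6) − i·(i+1)·(i+2)·(i+3)·(i+4)·(i+5) = (i+1)·(i+2)·(i+3)·(i+4)·(i+5)·[(i+6) − i] = 6·(i+1)·(i+2)·(i+3)·(i+4)·(i+5). The product of 5 consecutive integers is divisible by (5)! = 120, so h(i+1) − h(i) is divisible by 6·120 = 720. By the inductive hypothesis 720 | h(i), hence 720 | h(i+1).
Hence, by induction on m, the claim holds for every m ≥ 1.
Therefore the largest such d is 720.

d = 720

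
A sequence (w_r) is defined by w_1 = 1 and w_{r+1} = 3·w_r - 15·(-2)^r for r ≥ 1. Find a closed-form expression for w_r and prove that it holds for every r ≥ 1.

w_r = 3(-2)^r + 7·3^(r - 1)

Computing the first terms: w_1 = 1, w_2 = 33, w_3 = 39. This suggests w_r = 3(-2)^r + 7·3^(r - 1).
For the base case r = 1: the formula gives 1 = 1 = w_1.
Suppose the result is true for r = p, so w_p = 3(-2)^p + 7·3^(p - 1).
Then w_{p+1} = 3·w_p - 15·(-2)^p = 3·(3(-2)^p + 7·3^(p - 1)) - 15·(-2)^p = 3(-2)^(p + 1) + 7·3^p = 3(-2)^(p+1) + 7·3^((p+1) - 1),
which is the claimed formula at r = p+1.
This completes the induction.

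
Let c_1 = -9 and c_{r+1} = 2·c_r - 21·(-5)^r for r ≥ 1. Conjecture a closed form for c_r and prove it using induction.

Computing the first terms: c_1 = -9, c_2 = 87, c_3 = -351. This suggests c_r = 3(-5)^r + 3·2^r.
For the base case r = 1: the formula gives -9 = -9 = c_1.
Suppose the result is true for r = k, so c_k = 3(-5)^k + 3·2^k.
Then c_{k+1} = 2·c_k - 21·(-5)^k = 2·(3(-5)^k + 3·2^k) - 21·(-5)^k = 3(-5)^(k + 1) + 3·2^(k + 1),
which is the claimed formula at r = k+1.
This completes the induction.

c_r = 3(-5)^r + 3·2^r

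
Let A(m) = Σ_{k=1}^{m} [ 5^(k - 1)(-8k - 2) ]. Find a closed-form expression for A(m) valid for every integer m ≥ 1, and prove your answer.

We claim A(m) = -2·5^m·m for all m ≥ 1.
For the base case m = 1: A(1) = -10, and the closed form gives -10. They agree.
For the inductive step, assume it holds for an arbitrary k ≥ 1, so A(k) = -2·5^k·k.
Then A(k+1) = A(k) + (5^k(-8k - 10)) = (-2·5^k·k) + (5^k(-8k - 10)).
Simplifying, A(k+1) = 10·5^k(-k - 1) = -2·5^(k+1)·(k+1),
which is the closed form with m = k+1.
By induction, the statement is established for all m ≥ 1.

A(m) = -2·5^m·m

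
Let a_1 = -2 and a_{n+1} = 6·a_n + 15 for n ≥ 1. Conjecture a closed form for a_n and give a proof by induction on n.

Computing the first terms: a_1 = -2, a_2 = 3, a_3 = 33. This suggests a_n = 6^(n - 1) - 3.
Base case (n = 1): the formula gives -2 = -2 = a_1.
For the inductive step, assume it holds for an arbitrary p ≥ 1, so a_p = 6^(p - 1) - 3.
Then a_{p+1} = 6·a_p + 15 = 6·(6^(p - 1) - 3) + 15 = 6^p - 3 = 6^((p+1) - 1) - 3,
which is the claimed formula at n = p+1.
By the principle of mathematical induction, the result holds for all n ≥ 1.

a_n = 6^(n - 1) - 3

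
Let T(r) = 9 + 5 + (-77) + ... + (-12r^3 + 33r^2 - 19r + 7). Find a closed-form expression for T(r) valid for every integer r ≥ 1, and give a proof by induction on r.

We claim T(r) = -r(3r^3 - 5r^2 - 4r - 3) for all r ≥ 1.
Base case (r = 1): T(1) = 9, and the closed form gives 9. They agree.
Suppose the result is true for r = k, so T(k) = k(-3k^3 + 5k^2 + 4k + 3).
Then T(k+1) = T(k) + (-12k^3 - 3k^2 + 11k + 9) = (k(-3k^3 + 5k^2 + 4k + 3)) + (-12k^3 - 3k^2 + 11k + 9).
Simplifying, T(k+1) = -(k + 1)(3k^3 + 4k^2 - 5k - 9) = -(k+1)(3(k+1)^3 - 5(k+1)^2 - 4(k+1) - 3),
which is the closed form with r = k+1.
This completes the induction.

T(r) = -r(3r^3 - 5r^2 - 4r - 3)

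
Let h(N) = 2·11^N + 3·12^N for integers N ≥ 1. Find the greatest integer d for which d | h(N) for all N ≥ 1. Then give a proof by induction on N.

Computing the first values: h(1) = 58 and h(2) = 674; gcd(58, 674) = 2, so d ≤ 2.
We prove 2 | 2·11^N + 3·12^N for all N ≥ 1 by induction on N.
Base step (N = 1): h(1) = 58 = 2·(29), so 2 | h(1).
For the inductive step, assume it holds for an arbitrary k ≥ 1, i.e. 2 | h(k). Then
h(k+1) − 12·h(k) = (2·11^(k+1) + 3·12^(k+1)) − 12·(2·11^k + 3·12^k) = (2)·11^k·(11 − 12) = (-2)·11^k. Since 2 | h(k) by the inductive hypothesis, 2 | 12·h(k); and 2 | -2 since -2 = 2·-1. Therefore 2 | h(k+1).
By induction, the statement is established for all N ≥ 1.
Therefore the largest such d is 2.

d = 2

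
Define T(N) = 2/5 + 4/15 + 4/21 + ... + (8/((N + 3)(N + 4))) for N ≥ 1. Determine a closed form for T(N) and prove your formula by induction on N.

We claim T(N) = 2N/(N + 4) for all N ≥ 1.
For the base case N = 1: T(1) = 2/5, and the closed form gives 2/5. They agree.
Suppose the result is true for N = m, so T(m) = 2m/(m + 4).
Then T(m+1) = T(m) + (8/((m + 4)(m + 5))) = (2m/(m + 4)) + (8/((m + 4)(m + 5))).
Simplifying, T(m+1) = 2(m + 1)/(m + 5) = 2(m+1)/((m+1) + 4),
which is the closed form with N = m+1.
By induction, the statement is established for all N ≥ 1.

T(N) = 2N/(N + 4)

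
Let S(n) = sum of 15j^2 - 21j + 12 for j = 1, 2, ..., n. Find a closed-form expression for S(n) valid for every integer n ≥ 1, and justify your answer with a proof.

We claim S(n) = n(5n^2 - 3n + 4) for all n ≥ 1.
When n = 1: S(1) = 6, and the closed form gives 6. They agree.
Inductive step: assume the claim holds for n = j, so S(j) = j(5j^2 - 3j + 4).
Then S(j+1) = S(j) + (15j^2 + 9j + 6) = (j(5j^2 - 3j + 4)) + (15j^2 + 9j + 6).
Simplifying, S(j+1) = (j + 1)(5j^2 + 7j + 6) = (j+1)(5(j+1)^2 - 3(j+1) + 4),
which is the closed form with n = j+1.
By induction, the statement is established for all n ≥ 1.

S(n) = n(5n^2 - 3n + 4)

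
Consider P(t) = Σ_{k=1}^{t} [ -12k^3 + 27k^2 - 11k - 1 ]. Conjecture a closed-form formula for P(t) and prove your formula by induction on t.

We claim P(t) = -t(3t^3 - 3t^2 - 5t + 2) for all t ≥ 1.
For the base case t = 1: P(1) = 3, and the closed form gives 3. They agree.
Inductive step: suppose the statement holds for some k ≥ 1, so P(k) = k(-3k^3 + 3k^2 + 5k - 2).
Then P(k+1) = P(k) + (-12k^3 - 9k^2 + 7k + 3) = (k(-3k^3 + 3k^2 + 5k - 2)) + (-12k^3 - 9k^2 + 7k + 3).
Simplifying, P(k+1) = -(k + 1)(3k^3 + 6k^2 - 2k - 3) = -(k+1)(3(k+1)^3 - 3(k+1)^2 - 5(k+1) + 2),
which is the closed form with t = k+1.
By the principle of mathematical induction, the result holds for all t ≥ 1.

P(t) = -t(3t^3 - 3t^2 - 5t + 2)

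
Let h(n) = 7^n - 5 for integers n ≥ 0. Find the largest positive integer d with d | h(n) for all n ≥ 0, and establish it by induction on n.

Computing the first values: h(0) = -4 and h(1) = 2; gcd(-4, 2) = 2, so d ≤ 2.
We prove 2 | 7^n - 5 for all n ≥ 0 by induction on n.
For the base case n = 0: h(0) = -4 = 2·(-2), so 2 | h(0).
Inductive step: suppose the statement holds for some k ≥ 0, i.e. 2 | h(k). Then
h(k+1) = 7^(k+1) - 5 = 7·(7^k - 5) + 30 = 7·h(k) + 30. The first term is divisible by 2 by the inductive hypothesis, and 30 is divisible by 2. Hence 2 | h(k+1).
This completes the induction.
Therefore the largest such d is 2.

d = 2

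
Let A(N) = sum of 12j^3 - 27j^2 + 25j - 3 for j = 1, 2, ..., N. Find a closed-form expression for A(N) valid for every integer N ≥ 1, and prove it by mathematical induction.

A(N) = N(3N^3 - 3N^2 + 2N + 5)

We claim A(N) = N(3N^3 - 3N^2 + 2N + 5) for all N ≥ 1.
Base step (N = 1): A(1) = 7, and the closed form gives 7. They agree.
For the inductive step, assume it holds for an arbitrary j ≥ 1, so A(j) = j(3j^3 - 3j^2 + 2j + 5).
Then A(j+1) = A(j) + (12j^3 + 9j^2 + 7j + 7) = (j(3j^3 - 3j^2 + 2j + 5)) + (12j^3 + 9j^2 + 7j + 7).
Simplifying, A(j+1) = (j + 1)(3j^3 + 6j^2 + 5j + 7) = (j+1)(3(j+1)^3 - 3(j+1)^2 + 2(j+1) + 5),
which is the closed form with N = j+1.
By the principle of mathematical induction, the result holds for all N ≥ 1.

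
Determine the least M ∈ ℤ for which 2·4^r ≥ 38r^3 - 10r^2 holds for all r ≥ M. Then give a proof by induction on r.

At r = 5: 2048 < 4500, so the inequality fails and M ≥ 6. We prove 2·4^r ≥ 38r^3 - 10r^2 for all r ≥ 6.
For the base case r = 6: 2·4^r = 8192 and 38r^3 - 10r^2 = 7848, so 8192 ≥ 7848.
Inductive step: assume the claim holds for r = j, so 2·4^j ≥ 38j^3 - 10j^2.
Then 2·4^(j + 1) = 4·(2·4^j) ≥ 4·(38j^3 - 10j^2).
Also, for j ≥ 6 we have 4·(38j^3 - 10j^2) ≥ 38(j+1)^3 - 10(j+1)^2, since 4·(38j^3 - 10j^2) − (38(j+1)^3 - 10(j+1)^2) = 114j^3 - 144j^2 - 94j - 28, which is nonnegative for all j ≥ 6.
Combining, 2·4^(j + 1) ≥ 38(j+1)^3 - 10(j+1)^2.
This completes the induction.
Hence the smallest such M is 6.

M = 6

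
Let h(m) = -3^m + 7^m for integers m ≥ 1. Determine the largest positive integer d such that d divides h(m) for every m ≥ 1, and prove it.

d = 4

Computing the first values: h(1) = 4 and h(2) = 40; gcd(4, 40) = 4, so d ≤ 4.
We prove 4 | -3^m + 7^m for all m ≥ 1 by induction on m.
Base case (m = 1): h(1) = 4 = 4·(1), so 4 | h(1).
Inductive step: assume the claim holds for m = r, i.e. 4 | h(r). Then
7^{r+1} − 3^{r+1} = 7·7^r − 3·3^r = 7·(7^r − 3^r) + (4)·3^r. The first term is divisible by 4 by the inductive hypothesis, and the second term (4)·3^r is divisible by 4 since 4 | 4. Hence 4 | h(r+1).
By induction, the statement is established for all m ≥ 1.
Therefore the largest such d is 4.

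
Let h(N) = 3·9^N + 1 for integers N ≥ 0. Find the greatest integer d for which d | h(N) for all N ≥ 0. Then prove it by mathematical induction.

d = 4

Computing the first values: h(0) = 4 and h(1) = 28; gcd(4, 28) = 4, so d ≤ 4.
We prove 4 | 3·9^N + 1 for all N ≥ 0 by induction on N.
Base step (N = 0): h(0) = 4 = 4·(1), so 4 | h(0).
For the inductive step, assume it holds for an arbitrary i ≥ 0, i.e. 4 | h(i). Then
h(i+1) = 3·9^(i+1) + 1 = 9·(3·9^i + 1) - 8 = 9·h(i) - 8. The first term is divisible by 4 by the inductive hypothesis, and -8 is divisible by 4. Hence 4 | h(i+1).
By the principle of mathematical induction, the result holds for all N ≥ 0.
Therefore the largest such d is 4.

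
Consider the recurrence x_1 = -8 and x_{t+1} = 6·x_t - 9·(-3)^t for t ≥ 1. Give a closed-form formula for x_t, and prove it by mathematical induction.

Computing the first terms: x_1 = -8, x_2 = -21, x_3 = -207. This suggests x_t = (-3)^t - 5·6^(t - 1).
For the base case t = 1: the formula gives -8 = -8 = x_1.
Suppose the result is true for t = j, so x_j = (-3)^j - 5·6^(j - 1).
Then x_{j+1} = 6·x_j - 9·(-3)^j = 6·((-3)^j - 5·6^(j - 1)) - 9·(-3)^j = (-3)^(j + 1) - 5·6^j = (-3)^(j+1) - 5·6^((j+1) - 1),
which is the claimed formula at t = j+1.
By induction, the statement is established for all t ≥ 1.

x_t = (-3)^t - 5·6^(t - 1)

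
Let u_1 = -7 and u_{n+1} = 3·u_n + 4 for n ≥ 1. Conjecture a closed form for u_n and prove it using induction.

Computing the first terms: u_1 = -7, u_2 = -17, u_3 = -47. This suggests u_n = -5·3^(n - 1) - 2.
Base case (n = 1): the formula gives -7 = -7 = u_1.
Suppose the result is true for n = r, so u_r = -5·3^(r - 1) - 2.
Then u_{r+1} = 3·u_r + 4 = 3·(-5·3^(r - 1) - 2) + 4 = -5·3^r - 2 = -5·3^((r+1) - 1) - 2,
which is the claimed formula at n = r+1.
By induction, the statement is established for all n ≥ 1.

u_n = -5·3^(n - 1) - 2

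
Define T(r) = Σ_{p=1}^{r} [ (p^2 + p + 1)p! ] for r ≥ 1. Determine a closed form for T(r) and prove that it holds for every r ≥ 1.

T(r) = (r + 1)(r + 1)! - 1

We claim T(r) = (r + 1)(r + 1)! - 1 for all r ≥ 1.
Base case (r = 1): T(1) = 3, and the closed form gives 3. They agree.
Suppose the result is true for r = p, so T(p) = (p + 1)(p + 1)! - 1.
Then T(p+1) = T(p) + ((p^2 + 3p + 3)(p + 1)!) = ((p + 1)(p + 1)! - 1) + ((p^2 + 3p + 3)(p + 1)!).
Simplifying, T(p+1) = ((p+1) + 1)((p+1) + 1)! - 1,
which is the closed form with r = p+1.
Hence, by induction on r, the claim holds for every r ≥ 1.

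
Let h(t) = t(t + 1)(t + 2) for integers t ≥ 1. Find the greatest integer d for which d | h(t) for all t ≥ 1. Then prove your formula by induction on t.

Computing the first values: h(1) = 6 and h(2) = 24; gcd(6, 24) = 6, so d ≤ 6.
We prove 6 | t(t + 1)(t + 2) for all t ≥ 1 by induction on t.
Base step (t = 1): h(1) = 6 = 6·(1), so 6 | h(1).
For the inductive step, assume it holds for an arbitrary m ≥ 1, i.e. 6 | h(m). Then
h(m+1) − h(m) = (m+1)·(m+2)·(m+3) − m·(m+1)·(m+2) = (m+1)·(m+2)·[(m+3) − m] = 3·(m+1)·(m+2). The product of 2 consecutive integers is divisible by (2)! = 2, so h(m+1) − h(m) is divisible by 3·2 = 6. By the inductive hypothesis 6 | h(m), hence 6 | h(m+1).
By induction, the statement is established for all t ≥ 1.
Therefore the largest such d is 6.

d = 6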